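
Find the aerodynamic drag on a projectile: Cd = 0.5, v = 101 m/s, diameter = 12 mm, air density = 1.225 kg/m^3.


A = pi*(d/2)^2 = pi*(12/2000)^2 = 1.13097e-04 m^2
Fd = 0.5*Cd*rho*A*v^2 = 0.5*0.5*1.225*1.13097e-04*101^2 = 0.3533 N

0.3533 N


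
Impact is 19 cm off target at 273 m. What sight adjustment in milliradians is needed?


1 mrad subtends 1 cm per 10 m of range, so adj = error_cm / (dist_m / 10) = 19 / (273/10) = 0.696 mrad

0.696 mrad


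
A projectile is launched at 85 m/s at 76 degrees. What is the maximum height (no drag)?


H = (v0*sin(theta))^2 / (2g) = (85*sin(76°))^2 / (2*9.81) = 346.7 m

346.7 m


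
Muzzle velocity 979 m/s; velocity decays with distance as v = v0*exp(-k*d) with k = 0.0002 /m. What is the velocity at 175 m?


v = v0*exp(-k*d) = 979*exp(-0.0002*175) = 945.3 m/s

945.3 m/s


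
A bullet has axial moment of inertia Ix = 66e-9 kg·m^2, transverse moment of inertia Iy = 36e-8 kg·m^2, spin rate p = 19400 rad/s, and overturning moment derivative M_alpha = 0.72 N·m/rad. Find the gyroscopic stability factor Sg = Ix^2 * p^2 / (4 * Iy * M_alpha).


Sg = Ix^2 * p^2 / (4 * Iy * M_alpha) = (66e-9)^2 * 19400^2 / (4 * 36e-8 * 0.72) = 1.581

1.581


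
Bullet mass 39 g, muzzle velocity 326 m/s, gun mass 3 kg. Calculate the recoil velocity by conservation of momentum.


v_recoil = m_p * v_p / m_gun = 0.039 * 326 / 3 = 4.238 m/s

4.238 m/s


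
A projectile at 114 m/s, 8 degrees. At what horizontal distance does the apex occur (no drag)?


R = v0^2*sin(2*theta)/g = 114^2*sin(2*8°)/9.81 = 365.156 m
apex_dist = R/2 = 365.156/2 = 182.6 m

182.6 m


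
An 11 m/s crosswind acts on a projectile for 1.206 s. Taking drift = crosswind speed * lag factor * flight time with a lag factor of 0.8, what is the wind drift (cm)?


drift = v_wind * lag * t = 11 * 0.8 * 1.206 = 10.6128 m ≈ 1061 cm

1061 cm


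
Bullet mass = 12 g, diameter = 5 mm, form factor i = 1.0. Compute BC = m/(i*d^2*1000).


BC = m/(i*d^2*1000) = 12/(1.0 * 5^2 * 1000) = 0.00048

0.00048


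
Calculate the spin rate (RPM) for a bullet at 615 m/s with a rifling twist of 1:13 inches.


twist_m = 13*0.0254 = 0.3302 m
spin = v/twist = 615/0.3302 = 1862.508 rev/s
RPM = spin*60 = 1862.508*60 ≈ 111750 RPM

111750 RPM


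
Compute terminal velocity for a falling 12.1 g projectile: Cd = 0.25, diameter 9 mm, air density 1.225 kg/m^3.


A = pi*(d/2)^2 = pi*(9/2000)^2 = 6.36173e-05 m^2
vt = sqrt(2mg/(Cd*rho*A)) = sqrt(2*0.0121*9.81/(0.25 * 1.225 * 6.36173e-05)) = 110.4 m/s

110.4 m/s


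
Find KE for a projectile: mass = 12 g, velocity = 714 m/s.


E = 0.5*m*v^2 = 0.5*0.012*714^2 = 3059 J

3059 J


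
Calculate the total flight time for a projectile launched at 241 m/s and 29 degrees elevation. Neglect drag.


T = 2*v0*sin(theta)/g = 2*241*sin(29°)/9.81 = 23.82 s

23.82 s


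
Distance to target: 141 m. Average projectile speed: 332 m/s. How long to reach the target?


t = d/v = 141/332 = 0.4247 s

0.4247 s


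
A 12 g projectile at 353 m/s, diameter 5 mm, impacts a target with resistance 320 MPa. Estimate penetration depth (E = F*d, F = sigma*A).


A = pi*(d/2)^2 = pi*(5/2)^2 = 19.635 mm^2
E = 0.5*m*v^2 = 0.5*0.012*353^2 = 747.654 J
depth = E/(sigma*A) = 747.654 J / (320 MPa * 19.635 mm^2) = 747.654/(320 * 19.635) m = 0.118993 m ≈ 119 mm

119 mm


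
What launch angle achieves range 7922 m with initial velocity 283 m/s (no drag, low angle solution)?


sin(2*theta) = R*g/v0^2 = 7922*9.81/283^2 = 0.970356, theta = arcsin(0.970356)/2 = 38.01°

38.01 degrees


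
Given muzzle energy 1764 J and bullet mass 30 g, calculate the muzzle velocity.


v = sqrt(2*E/m) = sqrt(2*1764/0.03) = 342.9 m/s

342.9 m/s


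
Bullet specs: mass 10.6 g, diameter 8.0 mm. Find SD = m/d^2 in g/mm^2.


SD = m/d^2 = 10.6/8.0^2 = 0.1656 g/mm^2

0.1656 g/mm^2


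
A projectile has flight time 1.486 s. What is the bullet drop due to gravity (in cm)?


drop = 0.5*g*t^2 = 0.5*9.81*1.486^2 = 10.8312 m ≈ 1083 cm

1083 cm


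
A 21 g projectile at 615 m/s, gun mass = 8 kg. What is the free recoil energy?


v_r = m_p*v_p/m_gun = 0.021*615/8 = 1.61438 m/s, E_r = 0.5*m_gun*v_r^2 = 0.5*8*1.61438^2 = 10.42 J

10.42 J


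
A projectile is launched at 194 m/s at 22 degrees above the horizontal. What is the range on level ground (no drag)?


R = v0^2 * sin(2*theta) / g = 194^2 * sin(2*22°) / 9.81 = 2665 m

2665 m


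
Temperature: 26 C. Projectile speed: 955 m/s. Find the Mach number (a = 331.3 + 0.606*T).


a = 331.3 + 0.606*(26) = 347.056 m/s
M = v/a = 955/347.056 = 2.752

2.752


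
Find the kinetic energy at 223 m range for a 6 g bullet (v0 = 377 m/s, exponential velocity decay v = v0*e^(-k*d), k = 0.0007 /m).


v = v0*exp(-k*d) = 377*exp(-0.0007*223) = 322.514 m/s
E = 0.5*m*v^2 = 0.5*0.006*322.514^2 = 312 J

312 J


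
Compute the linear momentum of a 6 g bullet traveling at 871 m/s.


p = m*v = 0.006*871 = 5.226 kg·m/s

5.226 kg·m/s


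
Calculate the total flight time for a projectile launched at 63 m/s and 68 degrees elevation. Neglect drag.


T = 2*v0*sin(theta)/g = 2*63*sin(68°)/9.81 = 11.91 s

11.91 s


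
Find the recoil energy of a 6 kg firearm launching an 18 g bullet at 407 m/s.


v_r = m_p*v_p/m_gun = 0.018*407/6 = 1.221 m/s, E_r = 0.5*m_gun*v_r^2 = 0.5*6*1.221^2 = 4.473 J

4.473 J


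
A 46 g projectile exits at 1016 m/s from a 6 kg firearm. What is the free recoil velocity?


v_recoil = m_p * v_p / m_gun = 0.046 * 1016 / 6 = 7.789 m/s

7.789 m/s


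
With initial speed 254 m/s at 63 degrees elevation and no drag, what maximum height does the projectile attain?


H = (v0*sin(theta))^2 / (2g) = (254*sin(63°))^2 / (2*9.81) = 2611 m

2611 m


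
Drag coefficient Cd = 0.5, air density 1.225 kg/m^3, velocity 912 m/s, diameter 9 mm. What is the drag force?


A = pi*(d/2)^2 = pi*(9/2000)^2 = 6.36173e-05 m^2
Fd = 0.5*Cd*rho*A*v^2 = 0.5*0.5*1.225*6.36173e-05*912^2 = 16.2 N

16.2 N


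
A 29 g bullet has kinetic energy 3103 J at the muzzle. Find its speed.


v = sqrt(2*E/m) = sqrt(2*3103/0.029) = 462.6 m/s

462.6 m/s


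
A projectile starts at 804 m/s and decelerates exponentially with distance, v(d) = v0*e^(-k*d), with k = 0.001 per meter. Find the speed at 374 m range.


v = v0*exp(-k*d) = 804*exp(-0.001*374) = 553.1 m/s

553.1 m/s


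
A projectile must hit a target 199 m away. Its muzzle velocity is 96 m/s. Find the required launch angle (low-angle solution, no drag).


sin(2*theta) = R*g/v0^2 = 199*9.81/96^2 = 0.211826, theta = arcsin(0.211826)/2 = 6.115°

6.115 degrees


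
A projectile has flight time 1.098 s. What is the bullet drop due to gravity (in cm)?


drop = 0.5*g*t^2 = 0.5*9.81*1.098^2 = 5.91349 m ≈ 591.3 cm

591.3 cm


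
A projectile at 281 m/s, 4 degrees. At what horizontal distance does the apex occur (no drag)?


R = v0^2*sin(2*theta)/g = 281^2*sin(2*4°)/9.81 = 1120.21 m
apex_dist = R/2 = 1120.21/2 = 560.1 m

560.1 m


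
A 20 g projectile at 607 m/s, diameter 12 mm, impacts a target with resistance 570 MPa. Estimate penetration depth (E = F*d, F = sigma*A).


A = pi*(d/2)^2 = pi*(12/2)^2 = 113.097 mm^2
E = 0.5*m*v^2 = 0.5*0.02*607^2 = 3684.49 J
depth = E/(sigma*A) = 3684.49 J / (570 MPa * 113.097 mm^2) = 3684.49/(570 * 113.097) m = 0.0571545 m ≈ 57.15 mm

57.15 mm


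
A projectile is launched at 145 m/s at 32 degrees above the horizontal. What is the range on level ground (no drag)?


R = v0^2 * sin(2*theta) / g = 145^2 * sin(2*32°) / 9.81 = 1926 m

1926 m


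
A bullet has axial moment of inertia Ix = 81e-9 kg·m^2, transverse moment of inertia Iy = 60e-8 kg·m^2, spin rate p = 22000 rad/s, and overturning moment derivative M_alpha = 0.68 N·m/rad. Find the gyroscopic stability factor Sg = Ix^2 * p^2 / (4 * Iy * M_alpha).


Sg = Ix^2 * p^2 / (4 * Iy * M_alpha) = (81e-9)^2 * 22000^2 / (4 * 60e-8 * 0.68) = 1.946

1.946


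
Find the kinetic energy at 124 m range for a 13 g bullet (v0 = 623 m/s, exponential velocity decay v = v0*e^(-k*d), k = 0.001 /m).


v = v0*exp(-k*d) = 623*exp(-0.001*124) = 550.346 m/s
E = 0.5*m*v^2 = 0.5*0.013*550.346^2 = 1969 J

1969 J


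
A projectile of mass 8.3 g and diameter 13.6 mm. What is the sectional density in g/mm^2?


SD = m/d^2 = 8.3/13.6^2 = 0.04487 g/mm^2

0.04487 g/mm^2


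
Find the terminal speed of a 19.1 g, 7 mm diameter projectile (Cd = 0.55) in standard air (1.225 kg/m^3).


A = pi*(d/2)^2 = pi*(7/2000)^2 = 3.84845e-05 m^2
vt = sqrt(2mg/(Cd*rho*A)) = sqrt(2*0.0191*9.81/(0.55 * 1.225 * 3.84845e-05)) = 120.2 m/s

120.2 m/s


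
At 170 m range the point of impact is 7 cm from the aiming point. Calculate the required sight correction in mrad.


1 mrad subtends 1 cm per 10 m of range, so adj = error_cm / (dist_m / 10) = 7 / (170/10) = 0.4118 mrad

0.4118 mrad


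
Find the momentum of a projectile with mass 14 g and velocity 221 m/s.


p = m*v = 0.014*221 = 3.094 kg·m/s

3.094 kg·m/s


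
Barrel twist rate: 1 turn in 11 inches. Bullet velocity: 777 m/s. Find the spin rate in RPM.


twist_m = 11*0.0254 = 0.2794 m
spin = v/twist = 777/0.2794 = 2780.959 rev/s
RPM = spin*60 = 2780.959*60 ≈ 166858 RPM

166858 RPM


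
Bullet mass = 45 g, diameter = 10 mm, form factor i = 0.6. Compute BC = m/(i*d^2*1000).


BC = m/(i*d^2*1000) = 45/(0.6 * 10^2 * 1000) = 0.00075

0.00075


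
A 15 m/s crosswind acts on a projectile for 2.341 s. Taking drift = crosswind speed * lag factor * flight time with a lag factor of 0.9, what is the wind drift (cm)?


drift = v_wind * lag * t = 15 * 0.9 * 2.341 = 31.6035 m ≈ 3160 cm

3160 cm


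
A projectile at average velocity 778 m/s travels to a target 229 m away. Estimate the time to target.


t = d/v = 229/778 = 0.2943 s

0.2943 s


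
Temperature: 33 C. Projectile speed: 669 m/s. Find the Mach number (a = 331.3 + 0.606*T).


a = 331.3 + 0.606*(33) = 351.298 m/s
M = v/a = 669/351.298 = 1.904

1.904


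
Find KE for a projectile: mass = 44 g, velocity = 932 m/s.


E = 0.5*m*v^2 = 0.5*0.044*932^2 = 19110 J

19110 J


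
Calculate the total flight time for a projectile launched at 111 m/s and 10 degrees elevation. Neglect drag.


T = 2*v0*sin(theta)/g = 2*111*sin(10°)/9.81 = 3.93 s

3.93 s


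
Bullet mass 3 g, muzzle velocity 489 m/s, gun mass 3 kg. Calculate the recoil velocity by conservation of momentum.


v_recoil = m_p * v_p / m_gun = 0.003 * 489 / 3 = 0.489 m/s

0.489 m/s


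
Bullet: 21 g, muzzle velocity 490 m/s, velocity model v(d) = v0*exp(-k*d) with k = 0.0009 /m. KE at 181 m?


v = v0*exp(-k*d) = 490*exp(-0.0009*181) = 416.341 m/s
E = 0.5*m*v^2 = 0.5*0.021*416.341^2 = 1820 J

1820 J


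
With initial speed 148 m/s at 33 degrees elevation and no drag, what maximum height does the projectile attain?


H = (v0*sin(theta))^2 / (2g) = (148*sin(33°))^2 / (2*9.81) = 331.2 m

331.2 m


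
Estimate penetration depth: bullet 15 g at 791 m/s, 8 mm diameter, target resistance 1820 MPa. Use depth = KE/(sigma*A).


A = pi*(d/2)^2 = pi*(8/2)^2 = 50.2655 mm^2
E = 0.5*m*v^2 = 0.5*0.015*791^2 = 4692.61 J
depth = E/(sigma*A) = 4692.61 J / (1820 MPa * 50.2655 mm^2) = 4692.61/(1820 * 50.2655) m = 0.0512948 m ≈ 51.29 mm

51.29 mm


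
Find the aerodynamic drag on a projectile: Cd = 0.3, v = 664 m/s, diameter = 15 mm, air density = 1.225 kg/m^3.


A = pi*(d/2)^2 = pi*(15/2000)^2 = 1.76715e-04 m^2
Fd = 0.5*Cd*rho*A*v^2 = 0.5*0.3*1.225*1.76715e-04*664^2 = 14.32 N

14.32 N


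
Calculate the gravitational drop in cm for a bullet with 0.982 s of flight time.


drop = 0.5*g*t^2 = 0.5*9.81*0.982^2 = 4.73001 m ≈ 473 cm

473 cm


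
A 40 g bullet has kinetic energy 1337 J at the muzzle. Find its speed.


v = sqrt(2*E/m) = sqrt(2*1337/0.04) = 258.6 m/s

258.6 m/s


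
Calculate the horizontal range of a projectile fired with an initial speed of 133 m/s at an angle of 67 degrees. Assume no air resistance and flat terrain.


R = v0^2 * sin(2*theta) / g = 133^2 * sin(2*67°) / 9.81 = 1297 m

1297 m


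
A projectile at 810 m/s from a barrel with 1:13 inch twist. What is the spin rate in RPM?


twist_m = 13*0.0254 = 0.3302 m
spin = v/twist = 810/0.3302 = 2453.059 rev/s
RPM = spin*60 = 2453.059*60 ≈ 147184 RPM

147184 RPM


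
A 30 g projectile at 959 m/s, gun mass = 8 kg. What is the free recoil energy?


v_r = m_p*v_p/m_gun = 0.03*959/8 = 3.59625 m/s, E_r = 0.5*m_gun*v_r^2 = 0.5*8*3.59625^2 = 51.73 J

51.73 J


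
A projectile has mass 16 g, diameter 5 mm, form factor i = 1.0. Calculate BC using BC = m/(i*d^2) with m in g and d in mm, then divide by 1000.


BC = m/(i*d^2*1000) = 16/(1.0 * 5^2 * 1000) = 0.00064

0.00064


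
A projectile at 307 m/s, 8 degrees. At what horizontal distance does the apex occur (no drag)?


R = v0^2*sin(2*theta)/g = 307^2*sin(2*8°)/9.81 = 2648.17 m
apex_dist = R/2 = 2648.17/2 = 1324 m

1324 m


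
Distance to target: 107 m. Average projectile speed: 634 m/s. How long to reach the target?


t = d/v = 107/634 = 0.1688 s

0.1688 s


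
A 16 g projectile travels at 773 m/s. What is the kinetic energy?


E = 0.5*m*v^2 = 0.5*0.016*773^2 = 4780 J

4780 J


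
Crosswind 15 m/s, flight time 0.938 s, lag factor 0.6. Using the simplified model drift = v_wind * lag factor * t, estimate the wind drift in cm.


drift = v_wind * lag * t = 15 * 0.6 * 0.938 = 8.442 m ≈ 844.2 cm

844.2 cm


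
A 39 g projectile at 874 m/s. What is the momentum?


p = m*v = 0.039*874 = 34.09 kg·m/s

34.09 kg·m/s


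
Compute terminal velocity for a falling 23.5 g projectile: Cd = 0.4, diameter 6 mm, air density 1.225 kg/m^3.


A = pi*(d/2)^2 = pi*(6/2000)^2 = 2.82743e-05 m^2
vt = sqrt(2mg/(Cd*rho*A)) = sqrt(2*0.0235*9.81/(0.4 * 1.225 * 2.82743e-05)) = 182.4 m/s

182.4 m/s


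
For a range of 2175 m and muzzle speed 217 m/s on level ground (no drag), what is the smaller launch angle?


sin(2*theta) = R*g/v0^2 = 2175*9.81/217^2 = 0.453115, theta = arcsin(0.453115)/2 = 13.47°

13.47 degrees


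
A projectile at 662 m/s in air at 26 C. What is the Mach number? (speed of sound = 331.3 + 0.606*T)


a = 331.3 + 0.606*(26) = 347.056 m/s
M = v/a = 662/347.056 = 1.907

1.907


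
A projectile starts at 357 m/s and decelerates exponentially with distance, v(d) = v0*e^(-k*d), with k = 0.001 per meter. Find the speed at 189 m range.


v = v0*exp(-k*d) = 357*exp(-0.001*189) = 295.5 m/s

295.5 m/s


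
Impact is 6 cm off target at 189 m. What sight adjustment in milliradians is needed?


1 mrad subtends 1 cm per 10 m of range, so adj = error_cm / (dist_m / 10) = 6 / (189/10) = 0.3175 mrad

0.3175 mrad


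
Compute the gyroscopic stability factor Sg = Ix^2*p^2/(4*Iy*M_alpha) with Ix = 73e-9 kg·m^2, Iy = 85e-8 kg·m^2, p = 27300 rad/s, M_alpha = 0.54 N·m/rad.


Sg = Ix^2 * p^2 / (4 * Iy * M_alpha) = (73e-9)^2 * 27300^2 / (4 * 85e-8 * 0.54) = 2.163

2.163


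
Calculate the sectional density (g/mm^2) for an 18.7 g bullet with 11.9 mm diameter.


SD = m/d^2 = 18.7/11.9^2 = 0.1321 g/mm^2

0.1321 g/mm^2


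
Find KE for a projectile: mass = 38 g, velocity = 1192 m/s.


E = 0.5*m*v^2 = 0.5*0.038*1192^2 = 26996 J

26996 J


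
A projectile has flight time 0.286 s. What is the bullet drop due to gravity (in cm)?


drop = 0.5*g*t^2 = 0.5*9.81*0.286^2 = 0.401209 m ≈ 40.12 cm

40.12 cm


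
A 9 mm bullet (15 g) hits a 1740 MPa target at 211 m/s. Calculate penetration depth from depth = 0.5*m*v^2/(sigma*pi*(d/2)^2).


A = pi*(d/2)^2 = pi*(9/2)^2 = 63.6173 mm^2
E = 0.5*m*v^2 = 0.5*0.015*211^2 = 333.907 J
depth = E/(sigma*A) = 333.907 J / (1740 MPa * 63.6173 mm^2) = 333.907/(1740 * 63.6173) m = 0.00301649 m ≈ 3.016 mm

3.016 mm


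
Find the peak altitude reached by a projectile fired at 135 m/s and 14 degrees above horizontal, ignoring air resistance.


H = (v0*sin(theta))^2 / (2g) = (135*sin(14°))^2 / (2*9.81) = 54.36 m

54.36 m


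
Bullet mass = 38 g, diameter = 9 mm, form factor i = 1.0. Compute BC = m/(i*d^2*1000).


BC = m/(i*d^2*1000) = 38/(1.0 * 9^2 * 1000) = 0.0004691

0.0004691


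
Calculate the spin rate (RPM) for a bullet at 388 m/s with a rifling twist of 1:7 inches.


twist_m = 7*0.0254 = 0.1778 m
spin = v/twist = 388/0.1778 = 2182.227 rev/s
RPM = spin*60 = 2182.227*60 ≈ 130934 RPM

130934 RPM


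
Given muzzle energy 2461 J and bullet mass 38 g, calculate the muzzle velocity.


v = sqrt(2*E/m) = sqrt(2*2461/0.038) = 359.9 m/s

359.9 m/s


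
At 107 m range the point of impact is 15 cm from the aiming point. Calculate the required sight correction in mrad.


1 mrad subtends 1 cm per 10 m of range, so adj = error_cm / (dist_m / 10) = 15 / (107/10) = 1.402 mrad

1.402 mrad


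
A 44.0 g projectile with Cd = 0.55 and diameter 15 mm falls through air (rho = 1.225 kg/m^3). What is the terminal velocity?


A = pi*(d/2)^2 = pi*(15/2000)^2 = 1.76715e-04 m^2
vt = sqrt(2mg/(Cd*rho*A)) = sqrt(2*0.044*9.81/(0.55 * 1.225 * 1.76715e-04)) = 85.15 m/s

85.15 m/s


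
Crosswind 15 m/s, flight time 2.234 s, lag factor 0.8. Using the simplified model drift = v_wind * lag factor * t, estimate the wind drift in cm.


drift = v_wind * lag * t = 15 * 0.8 * 2.234 = 26.808 m ≈ 2681 cm

2681 cm


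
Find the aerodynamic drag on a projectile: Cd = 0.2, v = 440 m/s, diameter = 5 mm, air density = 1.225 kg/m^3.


A = pi*(d/2)^2 = pi*(5/2000)^2 = 1.96350e-05 m^2
Fd = 0.5*Cd*rho*A*v^2 = 0.5*0.2*1.225*1.96350e-05*440^2 = 0.4657 N

0.4657 N


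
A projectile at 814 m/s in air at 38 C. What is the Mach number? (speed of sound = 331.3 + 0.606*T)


a = 331.3 + 0.606*(38) = 354.328 m/s
M = v/a = 814/354.328 = 2.297

2.297


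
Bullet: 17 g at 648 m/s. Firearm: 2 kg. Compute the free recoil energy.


v_r = m_p*v_p/m_gun = 0.017*648/2 = 5.508 m/s, E_r = 0.5*m_gun*v_r^2 = 0.5*2*5.508^2 = 30.34 J

30.34 J


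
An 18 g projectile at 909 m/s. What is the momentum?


p = m*v = 0.018*909 = 16.36 kg·m/s

16.36 kg·m/s


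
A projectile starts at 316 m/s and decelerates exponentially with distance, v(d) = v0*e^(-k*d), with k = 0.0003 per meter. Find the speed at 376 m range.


v = v0*exp(-k*d) = 316*exp(-0.0003*376) = 282.3 m/s

282.3 m/s


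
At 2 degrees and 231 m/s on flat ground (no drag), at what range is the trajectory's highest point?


R = v0^2*sin(2*theta)/g = 231^2*sin(2*2°)/9.81 = 379.437 m
apex_dist = R/2 = 379.437/2 = 189.7 m

189.7 m


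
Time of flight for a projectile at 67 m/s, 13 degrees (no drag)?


T = 2*v0*sin(theta)/g = 2*67*sin(13°)/9.81 = 3.073 s

3.073 s


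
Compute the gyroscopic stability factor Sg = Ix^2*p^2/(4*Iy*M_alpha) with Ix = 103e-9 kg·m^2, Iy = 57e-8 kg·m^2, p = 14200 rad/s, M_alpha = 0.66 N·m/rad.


Sg = Ix^2 * p^2 / (4 * Iy * M_alpha) = (103e-9)^2 * 14200^2 / (4 * 57e-8 * 0.66) = 1.422

1.422


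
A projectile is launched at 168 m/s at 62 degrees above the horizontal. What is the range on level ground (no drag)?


R = v0^2 * sin(2*theta) / g = 168^2 * sin(2*62°) / 9.81 = 2385 m

2385 m


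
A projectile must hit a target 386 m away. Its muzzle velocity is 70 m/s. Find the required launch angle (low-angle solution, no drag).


sin(2*theta) = R*g/v0^2 = 386*9.81/70^2 = 0.772788, theta = arcsin(0.772788)/2 = 25.3°

25.3 degrees


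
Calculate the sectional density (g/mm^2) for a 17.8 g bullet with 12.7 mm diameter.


SD = m/d^2 = 17.8/12.7^2 = 0.1104 g/mm^2

0.1104 g/mm^2


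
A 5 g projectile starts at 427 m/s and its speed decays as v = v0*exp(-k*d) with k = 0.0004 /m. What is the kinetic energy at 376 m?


v = v0*exp(-k*d) = 427*exp(-0.0004*376) = 367.375 m/s
E = 0.5*m*v^2 = 0.5*0.005*367.375^2 = 337.4 J

337.4 J


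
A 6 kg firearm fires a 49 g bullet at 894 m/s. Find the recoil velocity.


v_recoil = m_p * v_p / m_gun = 0.049 * 894 / 6 = 7.301 m/s

7.301 m/s


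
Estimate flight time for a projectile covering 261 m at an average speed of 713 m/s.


t = d/v = 261/713 = 0.3661 s

0.3661 s


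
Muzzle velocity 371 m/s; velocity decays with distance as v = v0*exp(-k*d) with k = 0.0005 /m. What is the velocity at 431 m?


v = v0*exp(-k*d) = 371*exp(-0.0005*431) = 299.1 m/s

299.1 m/s


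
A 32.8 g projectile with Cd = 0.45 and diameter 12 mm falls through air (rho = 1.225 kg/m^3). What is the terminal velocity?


A = pi*(d/2)^2 = pi*(12/2000)^2 = 1.13097e-04 m^2
vt = sqrt(2mg/(Cd*rho*A)) = sqrt(2*0.0328*9.81/(0.45 * 1.225 * 1.13097e-04)) = 101.6 m/s

101.6 m/s


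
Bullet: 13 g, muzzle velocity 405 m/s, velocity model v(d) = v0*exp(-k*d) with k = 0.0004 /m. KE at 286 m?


v = v0*exp(-k*d) = 405*exp(-0.0004*286) = 361.22 m/s
E = 0.5*m*v^2 = 0.5*0.013*361.22^2 = 848.1 J

848.1 J


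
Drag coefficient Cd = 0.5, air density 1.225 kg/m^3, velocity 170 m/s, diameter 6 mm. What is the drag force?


A = pi*(d/2)^2 = pi*(6/2000)^2 = 2.82743e-05 m^2
Fd = 0.5*Cd*rho*A*v^2 = 0.5*0.5*1.225*2.82743e-05*170^2 = 0.2502 N

0.2502 N


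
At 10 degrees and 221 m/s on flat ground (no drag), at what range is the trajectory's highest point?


R = v0^2*sin(2*theta)/g = 221^2*sin(2*10°)/9.81 = 1702.81 m
apex_dist = R/2 = 1702.81/2 = 851.4 m

851.4 m


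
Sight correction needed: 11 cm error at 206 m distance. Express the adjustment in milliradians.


1 mrad subtends 1 cm per 10 m of range, so adj = error_cm / (dist_m / 10) = 11 / (206/10) = 0.534 mrad

0.534 mrad


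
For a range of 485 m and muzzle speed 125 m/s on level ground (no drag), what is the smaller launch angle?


sin(2*theta) = R*g/v0^2 = 485*9.81/125^2 = 0.304502, theta = arcsin(0.304502)/2 = 8.864°

8.864 degrees


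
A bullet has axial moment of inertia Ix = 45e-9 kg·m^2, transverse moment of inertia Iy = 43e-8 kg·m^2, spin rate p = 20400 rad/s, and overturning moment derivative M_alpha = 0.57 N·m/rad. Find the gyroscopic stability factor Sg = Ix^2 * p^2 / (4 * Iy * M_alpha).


Sg = Ix^2 * p^2 / (4 * Iy * M_alpha) = (45e-9)^2 * 20400^2 / (4 * 43e-8 * 0.57) = 0.8596

0.8596


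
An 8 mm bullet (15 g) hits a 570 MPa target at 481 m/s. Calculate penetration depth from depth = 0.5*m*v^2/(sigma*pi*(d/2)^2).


A = pi*(d/2)^2 = pi*(8/2)^2 = 50.2655 mm^2
E = 0.5*m*v^2 = 0.5*0.015*481^2 = 1735.21 J
depth = E/(sigma*A) = 1735.21 J / (570 MPa * 50.2655 mm^2) = 1735.21/(570 * 50.2655) m = 0.0605629 m ≈ 60.56 mm

60.56 mm


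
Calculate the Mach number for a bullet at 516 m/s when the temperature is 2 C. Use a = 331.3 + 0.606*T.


a = 331.3 + 0.606*(2) = 332.512 m/s
M = v/a = 516/332.512 = 1.552

1.552


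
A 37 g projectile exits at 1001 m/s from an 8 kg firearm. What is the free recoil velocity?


v_recoil = m_p * v_p / m_gun = 0.037 * 1001 / 8 = 4.63 m/s

4.63 m/s


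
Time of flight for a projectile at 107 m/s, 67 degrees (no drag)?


T = 2*v0*sin(theta)/g = 2*107*sin(67°)/9.81 = 20.08 s

20.08 s


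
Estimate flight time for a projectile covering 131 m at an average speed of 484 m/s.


t = d/v = 131/484 = 0.2707 s

0.2707 s


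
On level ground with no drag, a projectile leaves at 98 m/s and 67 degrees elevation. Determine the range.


R = v0^2 * sin(2*theta) / g = 98^2 * sin(2*67°) / 9.81 = 704.2 m

704.2 m


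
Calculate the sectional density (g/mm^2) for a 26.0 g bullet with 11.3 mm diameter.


SD = m/d^2 = 26.0/11.3^2 = 0.2036 g/mm^2

0.2036 g/mm^2


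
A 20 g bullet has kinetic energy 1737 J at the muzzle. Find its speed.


v = sqrt(2*E/m) = sqrt(2*1737/0.02) = 416.8 m/s

416.8 m/s


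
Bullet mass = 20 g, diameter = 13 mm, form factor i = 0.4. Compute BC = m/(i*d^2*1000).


BC = m/(i*d^2*1000) = 20/(0.4 * 13^2 * 1000) = 0.0002959

0.0002959


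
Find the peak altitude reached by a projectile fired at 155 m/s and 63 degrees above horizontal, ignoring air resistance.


H = (v0*sin(theta))^2 / (2g) = (155*sin(63°))^2 / (2*9.81) = 972.1 m

972.1 m


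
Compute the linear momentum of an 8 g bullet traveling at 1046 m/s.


p = m*v = 0.008*1046 = 8.368 kg·m/s

8.368 kg·m/s


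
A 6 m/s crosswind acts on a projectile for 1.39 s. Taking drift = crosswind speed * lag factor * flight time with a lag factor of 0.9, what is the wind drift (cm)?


drift = v_wind * lag * t = 6 * 0.9 * 1.39 = 7.506 m ≈ 750.6 cm

750.6 cm


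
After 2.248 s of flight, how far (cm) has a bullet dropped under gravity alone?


drop = 0.5*g*t^2 = 0.5*9.81*2.248^2 = 24.7874 m ≈ 2479 cm

2479 cm


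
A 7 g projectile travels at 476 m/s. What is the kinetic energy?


E = 0.5*m*v^2 = 0.5*0.007*476^2 = 793 J

793 J


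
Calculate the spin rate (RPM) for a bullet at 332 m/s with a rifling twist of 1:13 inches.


twist_m = 13*0.0254 = 0.3302 m
spin = v/twist = 332/0.3302 = 1005.451 rev/s
RPM = spin*60 = 1005.451*60 ≈ 60327 RPM

60327 RPM


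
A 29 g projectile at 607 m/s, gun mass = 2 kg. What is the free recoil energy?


v_r = m_p*v_p/m_gun = 0.029*607/2 = 8.8015 m/s, E_r = 0.5*m_gun*v_r^2 = 0.5*2*8.8015^2 = 77.47 J

77.47 J


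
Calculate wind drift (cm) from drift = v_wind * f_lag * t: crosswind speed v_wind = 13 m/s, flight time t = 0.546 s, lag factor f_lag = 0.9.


drift = v_wind * lag * t = 13 * 0.9 * 0.546 = 6.3882 m ≈ 638.8 cm

638.8 cm


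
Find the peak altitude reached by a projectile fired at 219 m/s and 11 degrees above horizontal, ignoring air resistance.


H = (v0*sin(theta))^2 / (2g) = (219*sin(11°))^2 / (2*9.81) = 89 m

89 m


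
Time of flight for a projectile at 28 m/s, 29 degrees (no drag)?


T = 2*v0*sin(theta)/g = 2*28*sin(29°)/9.81 = 2.768 s

2.768 s


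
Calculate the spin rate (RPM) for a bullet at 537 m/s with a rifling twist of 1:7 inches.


twist_m = 7*0.0254 = 0.1778 m
spin = v/twist = 537/0.1778 = 3020.247 rev/s
RPM = spin*60 = 3020.247*60 ≈ 181215 RPM

181215 RPM


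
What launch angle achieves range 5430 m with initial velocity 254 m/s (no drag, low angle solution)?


sin(2*theta) = R*g/v0^2 = 5430*9.81/254^2 = 0.82566, theta = arcsin(0.82566)/2 = 27.83°

27.83 degrees


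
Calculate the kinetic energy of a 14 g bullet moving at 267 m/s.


E = 0.5*m*v^2 = 0.5*0.014*267^2 = 499 J

499 J


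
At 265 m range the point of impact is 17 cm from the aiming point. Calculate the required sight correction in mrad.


1 mrad subtends 1 cm per 10 m of range, so adj = error_cm / (dist_m / 10) = 17 / (265/10) = 0.6415 mrad

0.6415 mrad


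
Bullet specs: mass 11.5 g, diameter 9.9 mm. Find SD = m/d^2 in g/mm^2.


SD = m/d^2 = 11.5/9.9^2 = 0.1173 g/mm^2

0.1173 g/mm^2


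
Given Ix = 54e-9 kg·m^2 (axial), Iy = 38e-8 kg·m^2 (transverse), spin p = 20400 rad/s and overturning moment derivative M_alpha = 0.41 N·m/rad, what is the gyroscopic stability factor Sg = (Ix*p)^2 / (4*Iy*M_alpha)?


Sg = Ix^2 * p^2 / (4 * Iy * M_alpha) = (54e-9)^2 * 20400^2 / (4 * 38e-8 * 0.41) = 1.947

1.947


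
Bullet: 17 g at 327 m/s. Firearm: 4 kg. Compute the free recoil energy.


v_r = m_p*v_p/m_gun = 0.017*327/4 = 1.38975 m/s, E_r = 0.5*m_gun*v_r^2 = 0.5*4*1.38975^2 = 3.863 J

3.863 J


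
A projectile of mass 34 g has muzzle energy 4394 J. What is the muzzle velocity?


v = sqrt(2*E/m) = sqrt(2*4394/0.034) = 508.4 m/s

508.4 m/s


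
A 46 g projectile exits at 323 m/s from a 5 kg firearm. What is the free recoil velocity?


v_recoil = m_p * v_p / m_gun = 0.046 * 323 / 5 = 2.972 m/s

2.972 m/s


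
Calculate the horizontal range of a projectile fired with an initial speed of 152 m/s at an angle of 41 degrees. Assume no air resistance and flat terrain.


R = v0^2 * sin(2*theta) / g = 152^2 * sin(2*41°) / 9.81 = 2332 m

2332 m


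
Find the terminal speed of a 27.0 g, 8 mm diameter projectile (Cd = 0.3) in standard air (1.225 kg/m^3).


A = pi*(d/2)^2 = pi*(8/2000)^2 = 5.02655e-05 m^2
vt = sqrt(2mg/(Cd*rho*A)) = sqrt(2*0.027*9.81/(0.3 * 1.225 * 5.02655e-05)) = 169.3 m/s

169.3 m/s


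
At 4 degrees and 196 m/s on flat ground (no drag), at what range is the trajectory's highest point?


R = v0^2*sin(2*theta)/g = 196^2*sin(2*4°)/9.81 = 545.002 m
apex_dist = R/2 = 545.002/2 = 272.5 m

272.5 m


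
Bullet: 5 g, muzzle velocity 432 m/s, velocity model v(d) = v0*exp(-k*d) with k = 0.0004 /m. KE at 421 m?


v = v0*exp(-k*d) = 432*exp(-0.0004*421) = 365.047 m/s
E = 0.5*m*v^2 = 0.5*0.005*365.047^2 = 333.1 J

333.1 J


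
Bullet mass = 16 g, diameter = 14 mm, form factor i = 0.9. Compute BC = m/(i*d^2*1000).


BC = m/(i*d^2*1000) = 16/(0.9 * 14^2 * 1000) = 9.07e-05

9.07e-05


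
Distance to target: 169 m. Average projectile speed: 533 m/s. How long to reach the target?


t = d/v = 169/533 = 0.3171 s

0.3171 s


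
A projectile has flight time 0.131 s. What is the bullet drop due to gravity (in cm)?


drop = 0.5*g*t^2 = 0.5*9.81*0.131^2 = 0.0841747 m ≈ 8.417 cm

8.417 cm


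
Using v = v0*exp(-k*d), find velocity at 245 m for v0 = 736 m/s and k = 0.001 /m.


v = v0*exp(-k*d) = 736*exp(-0.001*245) = 576.1 m/s

576.1 m/s


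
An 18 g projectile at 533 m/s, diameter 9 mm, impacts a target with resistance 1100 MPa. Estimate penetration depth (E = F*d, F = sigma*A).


A = pi*(d/2)^2 = pi*(9/2)^2 = 63.6173 mm^2
E = 0.5*m*v^2 = 0.5*0.018*533^2 = 2556.8 J
depth = E/(sigma*A) = 2556.8 J / (1100 MPa * 63.6173 mm^2) = 2556.8/(1100 * 63.6173) m = 0.0365367 m ≈ 36.54 mm

36.54 mm


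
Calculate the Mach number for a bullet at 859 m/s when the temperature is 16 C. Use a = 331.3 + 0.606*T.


a = 331.3 + 0.606*(16) = 340.996 m/s
M = v/a = 859/340.996 = 2.519

2.519


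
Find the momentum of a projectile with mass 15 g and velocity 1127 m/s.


p = m*v = 0.015*1127 = 16.91 kg·m/s

16.91 kg·m/s


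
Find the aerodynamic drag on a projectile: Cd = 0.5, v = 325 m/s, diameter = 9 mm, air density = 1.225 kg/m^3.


A = pi*(d/2)^2 = pi*(9/2000)^2 = 6.36173e-05 m^2
Fd = 0.5*Cd*rho*A*v^2 = 0.5*0.5*1.225*6.36173e-05*325^2 = 2.058 N

2.058 N


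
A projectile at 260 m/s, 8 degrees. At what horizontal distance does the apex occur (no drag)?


R = v0^2*sin(2*theta)/g = 260^2*sin(2*8°)/9.81 = 1899.4 m
apex_dist = R/2 = 1899.4/2 = 949.7 m

949.7 m


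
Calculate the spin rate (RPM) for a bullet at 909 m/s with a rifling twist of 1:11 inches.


twist_m = 11*0.0254 = 0.2794 m
spin = v/twist = 909/0.2794 = 3253.4 rev/s
RPM = spin*60 = 3253.4*60 ≈ 195204 RPM

195204 RPM


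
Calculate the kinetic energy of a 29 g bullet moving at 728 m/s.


E = 0.5*m*v^2 = 0.5*0.029*728^2 = 7685 J

7685 J


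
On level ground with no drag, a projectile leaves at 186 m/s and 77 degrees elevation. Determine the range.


R = v0^2 * sin(2*theta) / g = 186^2 * sin(2*77°) / 9.81 = 1546 m

1546 m


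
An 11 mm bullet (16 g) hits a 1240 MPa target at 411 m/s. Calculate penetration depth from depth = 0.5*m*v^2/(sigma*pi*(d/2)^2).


A = pi*(d/2)^2 = pi*(11/2)^2 = 95.0332 mm^2
E = 0.5*m*v^2 = 0.5*0.016*411^2 = 1351.37 J
depth = E/(sigma*A) = 1351.37 J / (1240 MPa * 95.0332 mm^2) = 1351.37/(1240 * 95.0332) m = 0.0114677 m ≈ 11.47 mm

11.47 mm


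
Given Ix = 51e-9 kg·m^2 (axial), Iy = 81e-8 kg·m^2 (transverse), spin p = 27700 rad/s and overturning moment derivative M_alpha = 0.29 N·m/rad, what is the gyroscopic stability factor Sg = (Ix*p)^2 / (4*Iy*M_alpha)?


Sg = Ix^2 * p^2 / (4 * Iy * M_alpha) = (51e-9)^2 * 27700^2 / (4 * 81e-8 * 0.29) = 2.124

2.124


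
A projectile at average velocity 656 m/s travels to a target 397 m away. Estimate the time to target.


t = d/v = 397/656 = 0.6052 s

0.6052 s


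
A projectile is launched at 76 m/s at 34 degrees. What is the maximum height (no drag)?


H = (v0*sin(theta))^2 / (2g) = (76*sin(34°))^2 / (2*9.81) = 92.06 m

92.06 m


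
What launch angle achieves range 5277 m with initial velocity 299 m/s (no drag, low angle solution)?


sin(2*theta) = R*g/v0^2 = 5277*9.81/299^2 = 0.579047, theta = arcsin(0.579047)/2 = 17.69°

17.69 degrees


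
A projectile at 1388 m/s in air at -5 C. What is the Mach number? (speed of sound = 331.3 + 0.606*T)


a = 331.3 + 0.606*(-5) = 328.27 m/s
M = v/a = 1388/328.27 = 4.228

4.228


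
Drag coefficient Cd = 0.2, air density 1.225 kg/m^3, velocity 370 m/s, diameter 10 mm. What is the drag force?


A = pi*(d/2)^2 = pi*(10/2000)^2 = 7.85398e-05 m^2
Fd = 0.5*Cd*rho*A*v^2 = 0.5*0.2*1.225*7.85398e-05*370^2 = 1.317 N

1.317 N


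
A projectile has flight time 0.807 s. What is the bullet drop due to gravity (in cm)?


drop = 0.5*g*t^2 = 0.5*9.81*0.807^2 = 3.19438 m ≈ 319.4 cm

319.4 cm


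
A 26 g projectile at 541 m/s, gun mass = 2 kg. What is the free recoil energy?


v_r = m_p*v_p/m_gun = 0.026*541/2 = 7.033 m/s, E_r = 0.5*m_gun*v_r^2 = 0.5*2*7.033^2 = 49.46 J

49.46 J


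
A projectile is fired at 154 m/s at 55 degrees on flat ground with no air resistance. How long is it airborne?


T = 2*v0*sin(theta)/g = 2*154*sin(55°)/9.81 = 25.72 s

25.72 s


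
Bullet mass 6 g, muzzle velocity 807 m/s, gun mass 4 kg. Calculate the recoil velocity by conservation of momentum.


v_recoil = m_p * v_p / m_gun = 0.006 * 807 / 4 = 1.211 m/s

1.211 m/s


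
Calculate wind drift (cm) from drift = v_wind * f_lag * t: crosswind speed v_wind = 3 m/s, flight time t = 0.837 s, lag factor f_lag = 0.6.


drift = v_wind * lag * t = 3 * 0.6 * 0.837 = 1.5066 m ≈ 150.7 cm

150.7 cm


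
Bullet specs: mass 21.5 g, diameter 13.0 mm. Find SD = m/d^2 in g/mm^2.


SD = m/d^2 = 21.5/13.0^2 = 0.1272 g/mm^2

0.1272 g/mm^2


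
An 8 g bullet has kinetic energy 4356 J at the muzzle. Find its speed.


v = sqrt(2*E/m) = sqrt(2*4356/0.008) = 1044 m/s

1044 m/s


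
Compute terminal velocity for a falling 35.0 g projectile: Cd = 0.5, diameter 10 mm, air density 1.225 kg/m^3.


A = pi*(d/2)^2 = pi*(10/2000)^2 = 7.85398e-05 m^2
vt = sqrt(2mg/(Cd*rho*A)) = sqrt(2*0.035*9.81/(0.5 * 1.225 * 7.85398e-05)) = 119.5 m/s

119.5 m/s


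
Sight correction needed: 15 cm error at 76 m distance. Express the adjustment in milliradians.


1 mrad subtends 1 cm per 10 m of range, so adj = error_cm / (dist_m / 10) = 15 / (76/10) = 1.974 mrad

1.974 mrad


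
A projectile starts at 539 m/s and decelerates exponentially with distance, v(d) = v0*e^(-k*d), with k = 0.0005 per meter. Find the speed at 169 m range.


v = v0*exp(-k*d) = 539*exp(-0.0005*169) = 495.3 m/s

495.3 m/s


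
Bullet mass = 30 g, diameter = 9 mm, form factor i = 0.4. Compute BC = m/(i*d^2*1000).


BC = m/(i*d^2*1000) = 30/(0.4 * 9^2 * 1000) = 0.0009259

0.0009259


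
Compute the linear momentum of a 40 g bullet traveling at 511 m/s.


p = m*v = 0.04*511 = 20.44 kg·m/s

20.44 kg·m/s


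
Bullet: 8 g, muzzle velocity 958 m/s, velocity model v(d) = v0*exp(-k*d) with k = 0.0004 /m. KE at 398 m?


v = v0*exp(-k*d) = 958*exp(-0.0004*398) = 817.007 m/s
E = 0.5*m*v^2 = 0.5*0.008*817.007^2 = 2670 J

2670 J


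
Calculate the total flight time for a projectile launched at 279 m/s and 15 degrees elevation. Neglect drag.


T = 2*v0*sin(theta)/g = 2*279*sin(15°)/9.81 = 14.72 s

14.72 s


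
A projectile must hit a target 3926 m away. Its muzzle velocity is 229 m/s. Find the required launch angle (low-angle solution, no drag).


sin(2*theta) = R*g/v0^2 = 3926*9.81/229^2 = 0.734426, theta = arcsin(0.734426)/2 = 23.63°

23.63 degrees


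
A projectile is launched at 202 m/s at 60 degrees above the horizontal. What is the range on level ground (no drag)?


R = v0^2 * sin(2*theta) / g = 202^2 * sin(2*60°) / 9.81 = 3602 m

3602 m


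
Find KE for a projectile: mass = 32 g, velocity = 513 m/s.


E = 0.5*m*v^2 = 0.5*0.032*513^2 = 4211 J

4211 J


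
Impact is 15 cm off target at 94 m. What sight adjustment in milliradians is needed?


1 mrad subtends 1 cm per 10 m of range, so adj = error_cm / (dist_m / 10) = 15 / (94/10) = 1.596 mrad

1.596 mrad


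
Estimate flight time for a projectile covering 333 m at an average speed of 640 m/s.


t = d/v = 333/640 = 0.5203 s

0.5203 s


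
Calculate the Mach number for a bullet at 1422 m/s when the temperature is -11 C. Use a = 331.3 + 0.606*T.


a = 331.3 + 0.606*(-11) = 324.634 m/s
M = v/a = 1422/324.634 = 4.38

4.38


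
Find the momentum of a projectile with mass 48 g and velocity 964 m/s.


p = m*v = 0.048*964 = 46.27 kg·m/s

46.27 kg·m/s


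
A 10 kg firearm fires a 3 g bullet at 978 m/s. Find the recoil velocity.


v_recoil = m_p * v_p / m_gun = 0.003 * 978 / 10 = 0.2934 m/s

0.2934 m/s


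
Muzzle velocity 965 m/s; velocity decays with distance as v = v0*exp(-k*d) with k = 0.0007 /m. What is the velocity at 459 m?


v = v0*exp(-k*d) = 965*exp(-0.0007*459) = 699.8 m/s

699.8 m/s


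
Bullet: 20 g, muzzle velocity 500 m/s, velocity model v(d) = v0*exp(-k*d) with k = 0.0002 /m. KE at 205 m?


v = v0*exp(-k*d) = 500*exp(-0.0002*205) = 479.915 m/s
E = 0.5*m*v^2 = 0.5*0.02*479.915^2 = 2303 J

2303 J


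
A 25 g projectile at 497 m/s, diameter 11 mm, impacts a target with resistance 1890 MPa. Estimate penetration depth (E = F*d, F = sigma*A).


A = pi*(d/2)^2 = pi*(11/2)^2 = 95.0332 mm^2
E = 0.5*m*v^2 = 0.5*0.025*497^2 = 3087.61 J
depth = E/(sigma*A) = 3087.61 J / (1890 MPa * 95.0332 mm^2) = 3087.61/(1890 * 95.0332) m = 0.0171904 m ≈ 17.19 mm

17.19 mm


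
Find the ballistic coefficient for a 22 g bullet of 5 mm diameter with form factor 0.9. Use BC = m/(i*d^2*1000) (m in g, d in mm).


BC = m/(i*d^2*1000) = 22/(0.9 * 5^2 * 1000) = 0.0009778

0.0009778


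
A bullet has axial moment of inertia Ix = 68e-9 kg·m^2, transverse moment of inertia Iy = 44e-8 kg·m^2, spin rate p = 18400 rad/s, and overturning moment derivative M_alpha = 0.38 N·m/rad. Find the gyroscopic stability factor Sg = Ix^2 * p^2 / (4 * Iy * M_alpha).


Sg = Ix^2 * p^2 / (4 * Iy * M_alpha) = (68e-9)^2 * 18400^2 / (4 * 44e-8 * 0.38) = 2.341

2.341


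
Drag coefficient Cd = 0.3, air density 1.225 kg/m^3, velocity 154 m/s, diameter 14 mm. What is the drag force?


A = pi*(d/2)^2 = pi*(14/2000)^2 = 1.53938e-04 m^2
Fd = 0.5*Cd*rho*A*v^2 = 0.5*0.3*1.225*1.53938e-04*154^2 = 0.6708 N

0.6708 N


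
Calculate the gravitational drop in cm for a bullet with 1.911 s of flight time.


drop = 0.5*g*t^2 = 0.5*9.81*1.911^2 = 17.9127 m ≈ 1791 cm

1791 cm


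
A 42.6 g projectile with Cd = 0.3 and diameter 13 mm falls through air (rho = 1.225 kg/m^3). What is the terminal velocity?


A = pi*(d/2)^2 = pi*(13/2000)^2 = 1.32732e-04 m^2
vt = sqrt(2mg/(Cd*rho*A)) = sqrt(2*0.0426*9.81/(0.3 * 1.225 * 1.32732e-04)) = 130.9 m/s

130.9 m/s


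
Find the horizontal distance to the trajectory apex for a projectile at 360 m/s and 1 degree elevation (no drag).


R = v0^2*sin(2*theta)/g = 360^2*sin(2*1°)/9.81 = 461.058 m
apex_dist = R/2 = 461.058/2 = 230.5 m

230.5 m


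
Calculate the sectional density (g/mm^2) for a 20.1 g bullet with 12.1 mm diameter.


SD = m/d^2 = 20.1/12.1^2 = 0.1373 g/mm^2

0.1373 g/mm^2


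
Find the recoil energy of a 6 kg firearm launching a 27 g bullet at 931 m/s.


v_r = m_p*v_p/m_gun = 0.027*931/6 = 4.1895 m/s, E_r = 0.5*m_gun*v_r^2 = 0.5*6*4.1895^2 = 52.66 J

52.66 J


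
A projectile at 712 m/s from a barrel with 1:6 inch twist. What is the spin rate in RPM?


twist_m = 6*0.0254 = 0.1524 m
spin = v/twist = 712/0.1524 = 4671.916 rev/s
RPM = spin*60 = 4671.916*60 ≈ 280315 RPM

280315 RPM


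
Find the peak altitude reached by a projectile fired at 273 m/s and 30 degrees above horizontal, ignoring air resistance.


H = (v0*sin(theta))^2 / (2g) = (273*sin(30°))^2 / (2*9.81) = 949.7 m

949.7 m
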